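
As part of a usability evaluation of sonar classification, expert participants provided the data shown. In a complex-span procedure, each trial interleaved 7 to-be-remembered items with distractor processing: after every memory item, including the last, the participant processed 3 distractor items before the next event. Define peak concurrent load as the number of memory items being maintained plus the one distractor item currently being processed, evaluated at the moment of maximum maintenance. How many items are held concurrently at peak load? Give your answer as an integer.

Maintenance is greatest during the distractor(s) after memory item 7: all 7 memory items are being held.
One distractor item is concurrently being processed.
Peak concurrent load = 7 + 1 = 8 items.

8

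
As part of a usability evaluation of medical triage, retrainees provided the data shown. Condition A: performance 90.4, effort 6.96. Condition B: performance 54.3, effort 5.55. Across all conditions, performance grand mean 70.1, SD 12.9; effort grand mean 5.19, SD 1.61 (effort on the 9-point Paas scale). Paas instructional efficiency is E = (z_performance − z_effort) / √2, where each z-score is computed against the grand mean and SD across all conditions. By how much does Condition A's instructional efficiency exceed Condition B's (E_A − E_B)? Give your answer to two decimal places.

Condition A: z_P = (90.4 − 70.1)/12.9 = 1.5736; z_E = (6.96 − 5.19)/1.61 = 1.0994; E_A = (1.5736 − 1.0994)/√2 = 0.3353.
Condition B: z_P = (54.3 − 70.1)/12.9 = -1.2248; z_E = (5.55 − 5.19)/1.61 = 0.2236; E_B = (-1.2248 − 0.2236)/√2 = -1.0242.
E_A − E_B = 0.3353 − (-1.0242) = 1.3595 ≈ 1.36.

1.36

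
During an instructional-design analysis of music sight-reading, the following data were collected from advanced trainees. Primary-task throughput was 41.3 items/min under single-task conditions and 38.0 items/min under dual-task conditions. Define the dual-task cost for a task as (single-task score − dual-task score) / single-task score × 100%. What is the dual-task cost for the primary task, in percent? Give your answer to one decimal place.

8.0

Cost = (41.3 − 38.0) / 41.3 × 100%
     = 3.3000 / 41.3 × 100% = 7.9903%.
≈ 8.0%.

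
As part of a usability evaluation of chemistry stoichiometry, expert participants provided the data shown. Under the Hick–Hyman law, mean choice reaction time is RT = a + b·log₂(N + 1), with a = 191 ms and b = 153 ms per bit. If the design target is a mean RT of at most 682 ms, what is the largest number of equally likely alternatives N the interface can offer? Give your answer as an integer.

Set 191 + 153·log₂(N + 1) ≤ 682.
log₂(N + 1) ≤ (682 − 191) / 153 = 3.2092.
N + 1 ≤ 2^3.2092 = 9.2484.
N ≤ 8.2484, so the largest integer N is 8.

8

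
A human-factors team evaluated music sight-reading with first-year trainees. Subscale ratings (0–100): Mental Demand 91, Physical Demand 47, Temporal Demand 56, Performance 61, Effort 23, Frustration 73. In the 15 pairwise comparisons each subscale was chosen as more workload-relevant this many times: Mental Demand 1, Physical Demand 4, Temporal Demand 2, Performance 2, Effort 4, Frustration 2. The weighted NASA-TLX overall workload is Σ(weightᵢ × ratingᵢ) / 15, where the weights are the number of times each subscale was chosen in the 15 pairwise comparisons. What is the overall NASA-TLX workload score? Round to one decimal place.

The tallies are the weights (they sum to 15).
Weighted sum = 1·91 + 4·47 + 2·56 + 2·61 + 4·23 + 2·73
            = 91 + 188 + 112 + 122 + 92 + 146 = 751.
Overall workload = 751 / 15 = 50.0667 ≈ 50.1.

50.1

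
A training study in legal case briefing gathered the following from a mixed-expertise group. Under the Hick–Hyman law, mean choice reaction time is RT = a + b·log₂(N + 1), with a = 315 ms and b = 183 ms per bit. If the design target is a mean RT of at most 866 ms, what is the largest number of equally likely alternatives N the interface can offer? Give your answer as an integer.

7

Set 315 + 183·log₂(N + 1) ≤ 866.
log₂(N + 1) ≤ (866 − 315) / 183 = 3.0109.
N + 1 ≤ 2^3.0109 = 8.0607.
N ≤ 7.0607, so the largest integer N is 7.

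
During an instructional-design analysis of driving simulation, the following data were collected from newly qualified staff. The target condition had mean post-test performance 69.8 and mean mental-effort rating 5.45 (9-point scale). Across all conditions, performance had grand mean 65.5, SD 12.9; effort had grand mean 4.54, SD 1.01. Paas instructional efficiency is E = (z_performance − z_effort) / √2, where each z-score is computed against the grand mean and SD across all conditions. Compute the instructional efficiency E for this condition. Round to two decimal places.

z_performance = (69.8 − 65.5) / 12.9 = 4.3000 / 12.9 = 0.3333.
z_effort = (5.45 − 4.54) / 1.01 = 0.9100 / 1.01 = 0.9010.
z_P − z_E = 0.3333 − 0.9010 = -0.5677.
E = -0.5677 / √2 = -0.5677 / 1.41421 = -0.4014 ≈ -0.40.

-0.40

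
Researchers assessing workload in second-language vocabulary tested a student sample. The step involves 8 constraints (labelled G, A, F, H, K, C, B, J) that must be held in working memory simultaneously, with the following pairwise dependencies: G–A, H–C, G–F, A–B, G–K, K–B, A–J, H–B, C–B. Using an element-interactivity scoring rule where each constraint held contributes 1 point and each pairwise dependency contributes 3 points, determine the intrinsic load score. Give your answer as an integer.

Count of constraints held simultaneously: 8.
Count of pairwise dependencies listed: 9.
Element contribution: 8 × 1 = 8.
Interaction contribution: 9 × 3 = 27.
Intrinsic load = 8 + 27 = 35.

35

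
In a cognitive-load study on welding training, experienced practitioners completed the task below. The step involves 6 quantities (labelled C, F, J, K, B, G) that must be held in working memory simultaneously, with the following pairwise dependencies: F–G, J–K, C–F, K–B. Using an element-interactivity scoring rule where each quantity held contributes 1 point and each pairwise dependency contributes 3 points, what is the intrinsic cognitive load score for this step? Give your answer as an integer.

Count of quantities held simultaneously: 6.
Count of pairwise dependencies listed: 4.
Element contribution: 6 × 1 = 6.
Interaction contribution: 4 × 3 = 12.
Intrinsic load = 6 + 12 = 18.

18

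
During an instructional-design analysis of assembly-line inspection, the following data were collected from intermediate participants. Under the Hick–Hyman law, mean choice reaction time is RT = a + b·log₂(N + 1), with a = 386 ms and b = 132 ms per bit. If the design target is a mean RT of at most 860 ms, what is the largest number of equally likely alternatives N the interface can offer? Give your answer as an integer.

11

Set 386 + 132·log₂(N + 1) ≤ 860.
log₂(N + 1) ≤ (860 − 386) / 132 = 3.5909.
N + 1 ≤ 2^3.5909 = 12.0495.
N ≤ 11.0495, so the largest integer N is 11.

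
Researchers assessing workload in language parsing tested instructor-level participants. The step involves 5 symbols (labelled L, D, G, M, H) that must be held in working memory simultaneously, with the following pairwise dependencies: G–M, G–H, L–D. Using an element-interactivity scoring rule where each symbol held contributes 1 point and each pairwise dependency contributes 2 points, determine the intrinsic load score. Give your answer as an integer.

11

Count of symbols held simultaneously: 5.
Count of pairwise dependencies listed: 3.
Element contribution: 5 × 1 = 5.
Interaction contribution: 3 × 2 = 6.
Intrinsic load = 5 + 6 = 11.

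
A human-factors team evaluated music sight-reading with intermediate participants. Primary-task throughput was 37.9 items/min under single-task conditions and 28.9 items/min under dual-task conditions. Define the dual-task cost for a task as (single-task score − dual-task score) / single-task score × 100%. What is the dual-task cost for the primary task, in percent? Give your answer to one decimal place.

23.7

Cost = (37.9 − 28.9) / 37.9 × 100%
     = 9.0000 / 37.9 × 100% = 23.7467%.
≈ 23.7%.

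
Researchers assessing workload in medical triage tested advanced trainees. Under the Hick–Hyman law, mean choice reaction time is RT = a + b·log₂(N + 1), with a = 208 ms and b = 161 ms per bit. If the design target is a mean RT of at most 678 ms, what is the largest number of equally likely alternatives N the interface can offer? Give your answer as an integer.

6

Set 208 + 161·log₂(N + 1) ≤ 678.
log₂(N + 1) ≤ (678 − 208) / 161 = 2.9193.
N + 1 ≤ 2^2.9193 = 7.5648.
N ≤ 6.5648, so the largest integer N is 6.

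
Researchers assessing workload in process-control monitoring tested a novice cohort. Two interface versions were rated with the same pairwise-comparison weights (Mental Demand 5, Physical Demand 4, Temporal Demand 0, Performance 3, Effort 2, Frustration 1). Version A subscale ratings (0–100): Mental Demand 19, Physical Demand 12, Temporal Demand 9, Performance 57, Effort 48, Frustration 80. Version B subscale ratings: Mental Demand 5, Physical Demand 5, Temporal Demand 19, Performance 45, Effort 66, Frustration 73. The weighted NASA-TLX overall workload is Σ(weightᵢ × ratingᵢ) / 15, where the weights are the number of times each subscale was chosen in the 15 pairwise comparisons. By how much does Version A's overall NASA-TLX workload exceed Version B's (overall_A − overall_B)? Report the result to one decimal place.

7.0

Version A weighted sum = 5·19 + 4·12 + 0·9 + 3·57 + 2·48 + 1·80 = 95 + 48 + 0 + 171 + 96 + 80 = 490; overall_A = 490/15 = 32.6667.
Version B weighted sum = 5·5 + 4·5 + 0·19 + 3·45 + 2·66 + 1·73 = 25 + 20 + 0 + 135 + 132 + 73 = 385; overall_B = 385/15 = 25.6667.
Difference = 32.6667 − 25.6667 = 7.0000 ≈ 7.0.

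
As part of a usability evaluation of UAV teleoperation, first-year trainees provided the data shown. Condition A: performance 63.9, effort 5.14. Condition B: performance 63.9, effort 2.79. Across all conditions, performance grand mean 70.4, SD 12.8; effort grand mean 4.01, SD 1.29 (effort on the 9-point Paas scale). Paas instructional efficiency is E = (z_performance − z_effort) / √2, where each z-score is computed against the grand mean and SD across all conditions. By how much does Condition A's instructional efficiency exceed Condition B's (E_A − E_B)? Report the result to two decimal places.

-1.29

Condition A: z_P = (63.9 − 70.4)/12.8 = -0.5078; z_E = (5.14 − 4.01)/1.29 = 0.8760; E_A = (-0.5078 − 0.8760)/√2 = -0.9785.
Condition B: z_P = (63.9 − 70.4)/12.8 = -0.5078; z_E = (2.79 − 4.01)/1.29 = -0.9457; E_B = (-0.5078 − (-0.9457))/√2 = 0.3096.
E_A − E_B = -0.9785 − 0.3096 = -1.2881 ≈ -1.29.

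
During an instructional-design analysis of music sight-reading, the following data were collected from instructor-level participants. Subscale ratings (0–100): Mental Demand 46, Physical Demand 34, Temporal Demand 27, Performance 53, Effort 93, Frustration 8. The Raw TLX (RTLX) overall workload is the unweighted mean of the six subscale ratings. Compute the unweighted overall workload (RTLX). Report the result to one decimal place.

Sum of ratings = 46 + 34 + 27 + 53 + 93 + 8 = 261.
RTLX = 261 / 6 = 43.5000 ≈ 43.5.

43.5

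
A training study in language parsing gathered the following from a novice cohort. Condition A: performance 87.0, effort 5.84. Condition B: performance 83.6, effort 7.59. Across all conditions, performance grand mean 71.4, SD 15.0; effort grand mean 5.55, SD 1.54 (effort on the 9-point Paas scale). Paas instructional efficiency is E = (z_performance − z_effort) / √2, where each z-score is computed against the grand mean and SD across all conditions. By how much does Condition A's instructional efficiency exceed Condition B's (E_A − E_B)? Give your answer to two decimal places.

Condition A: z_P = (87.0 − 71.4)/15.0 = 1.0400; z_E = (5.84 − 5.55)/1.54 = 0.1883; E_A = (1.0400 − 0.1883)/√2 = 0.6022.
Condition B: z_P = (83.6 − 71.4)/15.0 = 0.8133; z_E = (7.59 − 5.55)/1.54 = 1.3247; E_B = (0.8133 − 1.3247)/√2 = -0.3616.
E_A − E_B = 0.6022 − (-0.3616) = 0.9638 ≈ 0.96.

0.96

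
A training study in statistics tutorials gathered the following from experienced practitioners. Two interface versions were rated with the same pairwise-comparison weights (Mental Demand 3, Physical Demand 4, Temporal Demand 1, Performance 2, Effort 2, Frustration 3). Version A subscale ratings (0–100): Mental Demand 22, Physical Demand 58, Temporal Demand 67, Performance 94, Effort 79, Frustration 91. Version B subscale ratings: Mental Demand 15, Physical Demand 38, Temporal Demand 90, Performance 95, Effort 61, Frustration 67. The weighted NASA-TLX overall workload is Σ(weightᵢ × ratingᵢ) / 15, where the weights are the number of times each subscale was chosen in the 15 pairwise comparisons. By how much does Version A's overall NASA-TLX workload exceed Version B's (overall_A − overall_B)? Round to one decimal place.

12.3

Version A weighted sum = 3·22 + 4·58 + 1·67 + 2·94 + 2·79 + 3·91 = 66 + 232 + 67 + 188 + 158 + 273 = 984; overall_A = 984/15 = 65.6000.
Version B weighted sum = 3·15 + 4·38 + 1·90 + 2·95 + 2·61 + 3·67 = 45 + 152 + 90 + 190 + 122 + 201 = 800; overall_B = 800/15 = 53.3333.
Difference = 65.6000 − 53.3333 = 12.2667 ≈ 12.3.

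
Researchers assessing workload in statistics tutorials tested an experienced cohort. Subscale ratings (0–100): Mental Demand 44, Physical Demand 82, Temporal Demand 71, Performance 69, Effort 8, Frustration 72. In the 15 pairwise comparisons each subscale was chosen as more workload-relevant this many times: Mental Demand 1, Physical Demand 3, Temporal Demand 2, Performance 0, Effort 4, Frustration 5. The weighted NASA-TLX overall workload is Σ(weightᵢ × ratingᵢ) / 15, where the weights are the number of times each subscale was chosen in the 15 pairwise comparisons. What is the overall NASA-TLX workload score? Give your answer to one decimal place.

54.9

The tallies are the weights (they sum to 15).
Weighted sum = 1·44 + 3·82 + 2·71 + 0·69 + 4·8 + 5·72
            = 44 + 246 + 142 + 0 + 32 + 360 = 824.
Overall workload = 824 / 15 = 54.9333 ≈ 54.9.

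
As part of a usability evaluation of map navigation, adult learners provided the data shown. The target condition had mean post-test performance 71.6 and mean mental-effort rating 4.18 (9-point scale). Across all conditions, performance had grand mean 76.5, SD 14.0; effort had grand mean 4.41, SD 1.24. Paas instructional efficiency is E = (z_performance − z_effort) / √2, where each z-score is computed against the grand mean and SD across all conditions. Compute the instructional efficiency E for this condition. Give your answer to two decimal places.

z_performance = (71.6 − 76.5) / 14.0 = -4.9000 / 14.0 = -0.3500.
z_effort = (4.18 − 4.41) / 1.24 = -0.2300 / 1.24 = -0.1855.
z_P − z_E = -0.3500 − (-0.1855) = -0.1645.
E = -0.1645 / √2 = -0.1645 / 1.41421 = -0.1163 ≈ -0.12.

-0.12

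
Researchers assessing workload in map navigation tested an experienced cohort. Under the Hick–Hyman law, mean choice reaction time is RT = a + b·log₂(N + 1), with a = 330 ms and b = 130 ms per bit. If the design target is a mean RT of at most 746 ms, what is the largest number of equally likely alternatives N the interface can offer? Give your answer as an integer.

8

Set 330 + 130·log₂(N + 1) ≤ 746.
log₂(N + 1) ≤ (746 − 330) / 130 = 3.2000.
N + 1 ≤ 2^3.2000 = 9.1896.
N ≤ 8.1896, so the largest integer N is 8.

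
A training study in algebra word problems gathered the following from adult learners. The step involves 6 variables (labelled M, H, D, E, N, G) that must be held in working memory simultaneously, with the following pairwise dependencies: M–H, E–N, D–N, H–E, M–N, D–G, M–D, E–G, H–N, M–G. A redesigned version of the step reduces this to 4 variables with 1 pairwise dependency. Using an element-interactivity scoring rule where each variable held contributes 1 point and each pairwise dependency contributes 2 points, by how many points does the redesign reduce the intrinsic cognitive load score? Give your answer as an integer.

20

Original: 6 × 1 + 10 × 2 = 6 + 20 = 26.
Redesigned: 4 × 1 + 1 × 2 = 4 + 2 = 6.
Reduction = 26 − 6 = 20.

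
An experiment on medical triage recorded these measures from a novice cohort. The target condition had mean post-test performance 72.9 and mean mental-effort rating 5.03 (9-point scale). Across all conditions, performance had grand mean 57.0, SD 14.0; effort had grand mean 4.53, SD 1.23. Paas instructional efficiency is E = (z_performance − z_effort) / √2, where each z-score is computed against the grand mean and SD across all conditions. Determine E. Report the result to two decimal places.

z_performance = (72.9 − 57.0) / 14.0 = 15.9000 / 14.0 = 1.1357.
z_effort = (5.03 − 4.53) / 1.23 = 0.5000 / 1.23 = 0.4065.
z_P − z_E = 1.1357 − 0.4065 = 0.7292.
E = 0.7292 / √2 = 0.7292 / 1.41421 = 0.5156 ≈ 0.52.

0.52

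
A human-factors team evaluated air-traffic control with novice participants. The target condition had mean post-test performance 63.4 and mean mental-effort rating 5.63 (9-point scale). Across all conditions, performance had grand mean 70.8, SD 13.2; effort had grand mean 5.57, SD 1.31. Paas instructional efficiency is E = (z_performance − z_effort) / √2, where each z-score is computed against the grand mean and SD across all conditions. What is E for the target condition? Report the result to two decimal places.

-0.43

z_performance = (63.4 − 70.8) / 13.2 = -7.4000 / 13.2 = -0.5606.
z_effort = (5.63 − 5.57) / 1.31 = 0.0600 / 1.31 = 0.0458.
z_P − z_E = -0.5606 − 0.0458 = -0.6064.
E = -0.6064 / √2 = -0.6064 / 1.41421 = -0.4288 ≈ -0.43.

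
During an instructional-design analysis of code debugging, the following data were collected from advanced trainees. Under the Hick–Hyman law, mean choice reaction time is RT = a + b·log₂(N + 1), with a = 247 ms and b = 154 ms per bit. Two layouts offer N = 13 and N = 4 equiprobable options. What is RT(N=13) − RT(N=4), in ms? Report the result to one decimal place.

228.8

RT(13) = 247 + 154·log₂(14) = 247 + 154·3.8074 = 833.3396 ms.
RT(4) = 247 + 154·log₂(5) = 247 + 154·2.3219 = 604.5726 ms.
Difference = 833.3396 − 604.5726 = 228.7670 ≈ 228.8 ms.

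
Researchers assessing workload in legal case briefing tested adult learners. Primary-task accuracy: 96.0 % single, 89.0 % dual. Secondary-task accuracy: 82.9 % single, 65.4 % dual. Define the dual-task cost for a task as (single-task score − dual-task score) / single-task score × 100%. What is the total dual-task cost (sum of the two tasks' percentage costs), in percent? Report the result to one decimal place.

Primary cost = (96.0 − 89.0) / 96.0 × 100% = 7.2917%.
Secondary cost = (82.9 − 65.4) / 82.9 × 100% = 21.1098%.
Total = 7.2917% + 21.1098% = 28.4015% ≈ 28.4%.

28.4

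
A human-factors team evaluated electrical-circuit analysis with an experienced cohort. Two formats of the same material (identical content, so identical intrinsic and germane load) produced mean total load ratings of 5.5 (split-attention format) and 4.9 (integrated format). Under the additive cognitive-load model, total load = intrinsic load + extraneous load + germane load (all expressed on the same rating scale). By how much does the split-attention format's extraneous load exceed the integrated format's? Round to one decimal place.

Intrinsic and germane load are equal across formats, so the difference in total load equals the difference in extraneous load.
Extraneous-load difference = 5.5 − 4.9 = 0.6.

0.6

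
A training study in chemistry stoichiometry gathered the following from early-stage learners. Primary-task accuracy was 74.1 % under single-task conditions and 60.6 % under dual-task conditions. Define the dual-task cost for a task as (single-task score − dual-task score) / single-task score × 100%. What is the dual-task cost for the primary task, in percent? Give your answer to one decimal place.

Cost = (74.1 − 60.6) / 74.1 × 100%
     = 13.5000 / 74.1 × 100% = 18.2186%.
≈ 18.2%.

18.2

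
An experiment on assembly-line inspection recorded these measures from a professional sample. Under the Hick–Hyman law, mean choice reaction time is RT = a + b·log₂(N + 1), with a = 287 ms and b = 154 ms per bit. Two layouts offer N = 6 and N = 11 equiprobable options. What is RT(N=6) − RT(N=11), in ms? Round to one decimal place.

RT(6) = 287 + 154·log₂(7) = 287 + 154·2.8074 = 719.3396 ms.
RT(11) = 287 + 154·log₂(12) = 287 + 154·3.5850 = 839.0900 ms.
Difference = 719.3396 − 839.0900 = -119.7504 ≈ -119.8 ms.

-119.8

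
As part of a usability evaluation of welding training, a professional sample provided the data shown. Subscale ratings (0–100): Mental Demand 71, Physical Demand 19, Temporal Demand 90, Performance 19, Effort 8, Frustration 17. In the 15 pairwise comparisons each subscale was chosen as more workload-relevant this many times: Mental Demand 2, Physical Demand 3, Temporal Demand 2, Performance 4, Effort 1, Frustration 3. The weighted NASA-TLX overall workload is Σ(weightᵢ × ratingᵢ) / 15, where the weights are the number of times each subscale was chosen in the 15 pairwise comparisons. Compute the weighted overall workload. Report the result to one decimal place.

34.3

The tallies are the weights (they sum to 15).
Weighted sum = 2·71 + 3·19 + 2·90 + 4·19 + 1·8 + 3·17
            = 142 + 57 + 180 + 76 + 8 + 51 = 514.
Overall workload = 514 / 15 = 34.2667 ≈ 34.3.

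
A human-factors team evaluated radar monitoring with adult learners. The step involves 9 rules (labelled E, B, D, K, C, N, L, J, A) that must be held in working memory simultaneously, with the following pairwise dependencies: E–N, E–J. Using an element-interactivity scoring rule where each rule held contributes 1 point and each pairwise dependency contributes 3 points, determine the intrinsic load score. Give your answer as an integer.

Count of rules held simultaneously: 9.
Count of pairwise dependencies listed: 2.
Element contribution: 9 × 1 = 9.
Interaction contribution: 2 × 3 = 6.
Intrinsic load = 9 + 6 = 15.

15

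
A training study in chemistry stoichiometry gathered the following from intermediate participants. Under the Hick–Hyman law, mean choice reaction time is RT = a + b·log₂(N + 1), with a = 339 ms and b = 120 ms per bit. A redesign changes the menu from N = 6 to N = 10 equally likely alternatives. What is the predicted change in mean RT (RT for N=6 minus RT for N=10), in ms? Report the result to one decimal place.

-78.2

RT(6) = 339 + 120·log₂(7) = 339 + 120·2.8074 = 675.8880 ms.
RT(10) = 339 + 120·log₂(11) = 339 + 120·3.4594 = 754.1280 ms.
Difference = 675.8880 − 754.1280 = -78.2400 ≈ -78.2 ms.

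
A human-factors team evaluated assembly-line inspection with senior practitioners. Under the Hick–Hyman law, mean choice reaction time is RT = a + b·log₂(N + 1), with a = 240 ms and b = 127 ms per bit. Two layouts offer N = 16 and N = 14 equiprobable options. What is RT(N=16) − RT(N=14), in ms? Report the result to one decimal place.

RT(16) = 240 + 127·log₂(17) = 240 + 127·4.0875 = 759.1125 ms.
RT(14) = 240 + 127·log₂(15) = 240 + 127·3.9069 = 736.1763 ms.
Difference = 759.1125 − 736.1763 = 22.9362 ≈ 22.9 ms.

22.9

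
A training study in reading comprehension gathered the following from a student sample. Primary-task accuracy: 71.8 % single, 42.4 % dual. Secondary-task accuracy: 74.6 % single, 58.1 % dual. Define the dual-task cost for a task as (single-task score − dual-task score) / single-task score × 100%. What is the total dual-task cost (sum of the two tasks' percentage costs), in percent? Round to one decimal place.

63.1

Primary cost = (71.8 − 42.4) / 71.8 × 100% = 40.9471%.
Secondary cost = (74.6 − 58.1) / 74.6 × 100% = 22.1180%.
Total = 40.9471% + 22.1180% = 63.0651% ≈ 63.1%.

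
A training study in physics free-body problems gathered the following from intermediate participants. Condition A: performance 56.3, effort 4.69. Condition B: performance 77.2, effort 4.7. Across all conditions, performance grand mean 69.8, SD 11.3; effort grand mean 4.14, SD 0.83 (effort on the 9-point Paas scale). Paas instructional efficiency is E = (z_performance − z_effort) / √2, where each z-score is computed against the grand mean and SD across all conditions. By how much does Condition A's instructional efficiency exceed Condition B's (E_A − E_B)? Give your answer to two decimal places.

-1.30

Condition A: z_P = (56.3 − 69.8)/11.3 = -1.1947; z_E = (4.69 − 4.14)/0.83 = 0.6627; E_A = (-1.1947 − 0.6627)/√2 = -1.3134.
Condition B: z_P = (77.2 − 69.8)/11.3 = 0.6549; z_E = (4.7 − 4.14)/0.83 = 0.6747; E_B = (0.6549 − 0.6747)/√2 = -0.0140.
E_A − E_B = -1.3134 − (-0.0140) = -1.2994 ≈ -1.30.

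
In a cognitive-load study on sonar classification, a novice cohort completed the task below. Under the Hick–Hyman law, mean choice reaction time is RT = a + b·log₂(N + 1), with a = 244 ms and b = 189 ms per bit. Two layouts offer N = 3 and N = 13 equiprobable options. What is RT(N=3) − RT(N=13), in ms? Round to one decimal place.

RT(3) = 244 + 189·log₂(4) = 244 + 189·2.0000 = 622.0000 ms.
RT(13) = 244 + 189·log₂(14) = 244 + 189·3.8074 = 963.5986 ms.
Difference = 622.0000 − 963.5986 = -341.5986 ≈ -341.6 ms.

-341.6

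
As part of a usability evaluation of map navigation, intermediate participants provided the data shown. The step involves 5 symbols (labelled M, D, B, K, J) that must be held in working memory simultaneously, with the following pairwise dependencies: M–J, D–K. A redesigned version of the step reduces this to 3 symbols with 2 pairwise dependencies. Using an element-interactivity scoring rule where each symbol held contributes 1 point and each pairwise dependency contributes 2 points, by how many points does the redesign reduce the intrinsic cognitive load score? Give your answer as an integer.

2

Original: 5 × 1 + 2 × 2 = 5 + 4 = 9.
Redesigned: 3 × 1 + 2 × 2 = 3 + 4 = 7.
Reduction = 9 − 7 = 2.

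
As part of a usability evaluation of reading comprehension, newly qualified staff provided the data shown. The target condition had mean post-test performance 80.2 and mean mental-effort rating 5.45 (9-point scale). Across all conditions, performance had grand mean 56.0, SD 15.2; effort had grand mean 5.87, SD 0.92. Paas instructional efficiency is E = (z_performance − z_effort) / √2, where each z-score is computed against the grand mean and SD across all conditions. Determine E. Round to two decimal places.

1.45

z_performance = (80.2 − 56.0) / 15.2 = 24.2000 / 15.2 = 1.5921.
z_effort = (5.45 − 5.87) / 0.92 = -0.4200 / 0.92 = -0.4565.
z_P − z_E = 1.5921 − (-0.4565) = 2.0486.
E = 2.0486 / √2 = 2.0486 / 1.41421 = 1.4486 ≈ 1.45.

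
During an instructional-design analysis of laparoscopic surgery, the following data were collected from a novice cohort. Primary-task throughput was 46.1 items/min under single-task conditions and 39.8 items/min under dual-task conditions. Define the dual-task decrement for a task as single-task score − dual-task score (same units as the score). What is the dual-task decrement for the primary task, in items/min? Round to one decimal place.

Decrement = 46.1 − 39.8 = 6.3000 items/min ≈ 6.3 items/min.

6.3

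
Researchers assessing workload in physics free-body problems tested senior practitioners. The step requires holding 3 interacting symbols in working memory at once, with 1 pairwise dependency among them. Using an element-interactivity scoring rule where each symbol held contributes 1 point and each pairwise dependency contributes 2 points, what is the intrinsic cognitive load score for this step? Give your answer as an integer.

5

Element contribution: 3 × 1 = 3.
Interaction contribution: 1 × 2 = 2.
Intrinsic load = 3 + 2 = 5.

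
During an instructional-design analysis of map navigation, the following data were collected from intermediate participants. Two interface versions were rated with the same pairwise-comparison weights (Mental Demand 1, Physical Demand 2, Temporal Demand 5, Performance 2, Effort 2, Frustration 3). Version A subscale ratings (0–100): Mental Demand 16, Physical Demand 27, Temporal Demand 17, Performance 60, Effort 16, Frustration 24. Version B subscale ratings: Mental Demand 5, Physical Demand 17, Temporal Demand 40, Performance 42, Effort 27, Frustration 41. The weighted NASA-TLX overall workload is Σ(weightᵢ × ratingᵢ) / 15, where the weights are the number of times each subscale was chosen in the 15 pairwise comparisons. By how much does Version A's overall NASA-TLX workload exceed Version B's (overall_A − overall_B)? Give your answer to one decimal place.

-8.1

Version A weighted sum = 1·16 + 2·27 + 5·17 + 2·60 + 2·16 + 3·24 = 16 + 54 + 85 + 120 + 32 + 72 = 379; overall_A = 379/15 = 25.2667.
Version B weighted sum = 1·5 + 2·17 + 5·40 + 2·42 + 2·27 + 3·41 = 5 + 34 + 200 + 84 + 54 + 123 = 500; overall_B = 500/15 = 33.3333.
Difference = 25.2667 − 33.3333 = -8.0666 ≈ -8.1.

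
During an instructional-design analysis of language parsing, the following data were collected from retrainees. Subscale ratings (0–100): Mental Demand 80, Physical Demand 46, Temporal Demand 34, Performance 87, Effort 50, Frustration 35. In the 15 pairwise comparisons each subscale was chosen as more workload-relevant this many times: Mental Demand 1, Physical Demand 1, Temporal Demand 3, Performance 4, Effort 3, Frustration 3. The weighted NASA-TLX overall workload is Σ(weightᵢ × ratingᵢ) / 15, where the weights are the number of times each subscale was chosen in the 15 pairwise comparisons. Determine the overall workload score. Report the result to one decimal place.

55.4

The tallies are the weights (they sum to 15).
Weighted sum = 1·80 + 1·46 + 3·34 + 4·87 + 3·50 + 3·35
            = 80 + 46 + 102 + 348 + 150 + 105 = 831.
Overall workload = 831 / 15 = 55.4000 ≈ 55.4.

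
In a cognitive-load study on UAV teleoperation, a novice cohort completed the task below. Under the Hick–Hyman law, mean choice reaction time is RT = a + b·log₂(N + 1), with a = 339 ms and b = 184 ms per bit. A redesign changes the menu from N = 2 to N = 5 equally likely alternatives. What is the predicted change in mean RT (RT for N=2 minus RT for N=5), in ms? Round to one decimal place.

RT(2) = 339 + 184·log₂(3) = 339 + 184·1.5850 = 630.6400 ms.
RT(5) = 339 + 184·log₂(6) = 339 + 184·2.5850 = 814.6400 ms.
Difference = 630.6400 − 814.6400 = -184.0000 ≈ -184.0 ms.

-184.0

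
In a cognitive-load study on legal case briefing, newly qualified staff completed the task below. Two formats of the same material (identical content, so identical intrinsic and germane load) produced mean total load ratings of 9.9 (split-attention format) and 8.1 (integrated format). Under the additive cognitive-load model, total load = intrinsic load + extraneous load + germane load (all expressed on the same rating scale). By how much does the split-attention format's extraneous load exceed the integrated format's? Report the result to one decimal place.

Intrinsic and germane load are equal across formats, so the difference in total load equals the difference in extraneous load.
Extraneous-load difference = 9.9 − 8.1 = 1.8.

1.8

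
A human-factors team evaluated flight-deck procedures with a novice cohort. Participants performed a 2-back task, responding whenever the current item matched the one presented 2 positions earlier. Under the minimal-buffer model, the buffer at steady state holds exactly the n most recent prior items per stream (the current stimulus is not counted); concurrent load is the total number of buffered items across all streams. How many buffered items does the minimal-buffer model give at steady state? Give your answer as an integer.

The buffer holds the 2 most recent prior items.
Steady-state concurrent load = 2 items.

2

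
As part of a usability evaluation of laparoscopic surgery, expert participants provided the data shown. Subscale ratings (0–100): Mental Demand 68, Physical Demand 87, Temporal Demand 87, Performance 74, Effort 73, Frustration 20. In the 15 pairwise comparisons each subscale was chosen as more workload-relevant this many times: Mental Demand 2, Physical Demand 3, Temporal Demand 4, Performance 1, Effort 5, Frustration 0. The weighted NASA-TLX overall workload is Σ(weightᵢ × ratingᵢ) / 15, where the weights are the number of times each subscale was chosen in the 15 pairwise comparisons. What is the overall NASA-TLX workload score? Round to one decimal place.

78.9

The tallies are the weights (they sum to 15).
Weighted sum = 2·68 + 3·87 + 4·87 + 1·74 + 5·73 + 0·20
            = 136 + 261 + 348 + 74 + 365 + 0 = 1184.
Overall workload = 1184 / 15 = 78.9333 ≈ 78.9.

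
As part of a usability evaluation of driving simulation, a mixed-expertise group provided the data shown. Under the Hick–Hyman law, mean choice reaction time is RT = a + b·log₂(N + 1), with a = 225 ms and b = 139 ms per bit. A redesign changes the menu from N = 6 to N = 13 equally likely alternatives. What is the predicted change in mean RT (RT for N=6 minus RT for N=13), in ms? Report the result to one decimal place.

RT(6) = 225 + 139·log₂(7) = 225 + 139·2.8074 = 615.2286 ms.
RT(13) = 225 + 139·log₂(14) = 225 + 139·3.8074 = 754.2286 ms.
Difference = 615.2286 − 754.2286 = -139.0000 ≈ -139.0 ms.

-139.0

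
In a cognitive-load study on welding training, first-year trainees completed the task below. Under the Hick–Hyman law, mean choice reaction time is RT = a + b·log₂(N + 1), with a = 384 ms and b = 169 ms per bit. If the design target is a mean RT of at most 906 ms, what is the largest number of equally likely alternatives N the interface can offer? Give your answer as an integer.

Set 384 + 169·log₂(N + 1) ≤ 906.
log₂(N + 1) ≤ (906 − 384) / 169 = 3.0888.
N + 1 ≤ 2^3.0888 = 8.5079.
N ≤ 7.5079, so the largest integer N is 7.

7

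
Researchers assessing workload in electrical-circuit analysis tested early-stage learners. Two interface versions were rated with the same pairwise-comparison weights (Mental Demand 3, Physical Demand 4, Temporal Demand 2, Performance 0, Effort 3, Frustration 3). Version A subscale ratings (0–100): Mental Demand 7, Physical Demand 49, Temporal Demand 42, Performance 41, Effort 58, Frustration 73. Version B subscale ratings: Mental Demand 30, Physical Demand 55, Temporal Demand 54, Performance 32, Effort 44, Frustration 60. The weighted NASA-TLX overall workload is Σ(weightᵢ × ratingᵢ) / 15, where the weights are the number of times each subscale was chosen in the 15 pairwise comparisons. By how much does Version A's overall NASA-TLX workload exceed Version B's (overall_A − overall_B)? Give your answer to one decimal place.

-2.4

Version A weighted sum = 3·7 + 4·49 + 2·42 + 0·41 + 3·58 + 3·73 = 21 + 196 + 84 + 0 + 174 + 219 = 694; overall_A = 694/15 = 46.2667.
Version B weighted sum = 3·30 + 4·55 + 2·54 + 0·32 + 3·44 + 3·60 = 90 + 220 + 108 + 0 + 132 + 180 = 730; overall_B = 730/15 = 48.6667.
Difference = 46.2667 − 48.6667 = -2.4000 ≈ -2.4.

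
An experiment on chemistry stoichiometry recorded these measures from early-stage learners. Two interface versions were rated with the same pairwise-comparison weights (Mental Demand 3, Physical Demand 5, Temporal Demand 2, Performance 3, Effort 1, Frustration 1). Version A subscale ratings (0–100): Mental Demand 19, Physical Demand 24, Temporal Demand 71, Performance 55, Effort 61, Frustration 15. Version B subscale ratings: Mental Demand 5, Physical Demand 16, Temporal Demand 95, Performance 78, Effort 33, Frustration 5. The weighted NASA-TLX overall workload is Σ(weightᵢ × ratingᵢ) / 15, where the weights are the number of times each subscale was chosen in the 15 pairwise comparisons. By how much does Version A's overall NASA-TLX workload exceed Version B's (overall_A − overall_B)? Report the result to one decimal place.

Version A weighted sum = 3·19 + 5·24 + 2·71 + 3·55 + 1·61 + 1·15 = 57 + 120 + 142 + 165 + 61 + 15 = 560; overall_A = 560/15 = 37.3333.
Version B weighted sum = 3·5 + 5·16 + 2·95 + 3·78 + 1·33 + 1·5 = 15 + 80 + 190 + 234 + 33 + 5 = 557; overall_B = 557/15 = 37.1333.
Difference = 37.3333 − 37.1333 = 0.2000 ≈ 0.2.

0.2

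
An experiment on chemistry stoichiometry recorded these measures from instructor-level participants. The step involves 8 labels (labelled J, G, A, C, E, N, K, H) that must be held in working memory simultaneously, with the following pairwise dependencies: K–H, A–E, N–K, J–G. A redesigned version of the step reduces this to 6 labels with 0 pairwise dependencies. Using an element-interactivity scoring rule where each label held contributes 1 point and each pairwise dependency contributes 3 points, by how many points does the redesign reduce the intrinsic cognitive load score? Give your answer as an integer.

Original: 8 × 1 + 4 × 3 = 8 + 12 = 20.
Redesigned: 6 × 1 + 0 × 3 = 6 + 0 = 6.
Reduction = 20 − 6 = 14.

14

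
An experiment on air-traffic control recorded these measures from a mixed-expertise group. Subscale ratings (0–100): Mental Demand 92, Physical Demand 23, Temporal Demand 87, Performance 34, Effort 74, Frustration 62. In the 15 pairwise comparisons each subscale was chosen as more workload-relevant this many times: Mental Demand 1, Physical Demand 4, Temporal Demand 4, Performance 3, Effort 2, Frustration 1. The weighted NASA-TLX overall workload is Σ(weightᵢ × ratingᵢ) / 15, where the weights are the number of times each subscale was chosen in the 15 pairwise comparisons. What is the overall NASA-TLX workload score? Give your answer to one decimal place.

56.3

The tallies are the weights (they sum to 15).
Weighted sum = 1·92 + 4·23 + 4·87 + 3·34 + 2·74 + 1·62
            = 92 + 92 + 348 + 102 + 148 + 62 = 844.
Overall workload = 844 / 15 = 56.2667 ≈ 56.3.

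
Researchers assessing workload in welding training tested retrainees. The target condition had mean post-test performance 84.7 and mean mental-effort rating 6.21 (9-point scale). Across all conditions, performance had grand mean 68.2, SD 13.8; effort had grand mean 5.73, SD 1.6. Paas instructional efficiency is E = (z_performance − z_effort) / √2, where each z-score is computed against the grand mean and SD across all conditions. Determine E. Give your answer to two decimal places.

z_performance = (84.7 − 68.2) / 13.8 = 16.5000 / 13.8 = 1.1957.
z_effort = (6.21 − 5.73) / 1.6 = 0.4800 / 1.6 = 0.3000.
z_P − z_E = 1.1957 − 0.3000 = 0.8957.
E = 0.8957 / √2 = 0.8957 / 1.41421 = 0.6334 ≈ 0.63.

0.63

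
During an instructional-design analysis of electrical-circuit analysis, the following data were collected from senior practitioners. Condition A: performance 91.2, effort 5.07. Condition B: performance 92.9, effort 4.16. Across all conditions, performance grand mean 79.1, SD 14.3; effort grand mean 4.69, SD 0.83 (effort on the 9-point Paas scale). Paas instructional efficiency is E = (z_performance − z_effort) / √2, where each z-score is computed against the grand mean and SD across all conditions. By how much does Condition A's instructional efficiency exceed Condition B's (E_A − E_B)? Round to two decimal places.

Condition A: z_P = (91.2 − 79.1)/14.3 = 0.8462; z_E = (5.07 − 4.69)/0.83 = 0.4578; E_A = (0.8462 − 0.4578)/√2 = 0.2746.
Condition B: z_P = (92.9 − 79.1)/14.3 = 0.9650; z_E = (4.16 − 4.69)/0.83 = -0.6386; E_B = (0.9650 − (-0.6386))/√2 = 1.1339.
E_A − E_B = 0.2746 − 1.1339 = -0.8593 ≈ -0.86.

-0.86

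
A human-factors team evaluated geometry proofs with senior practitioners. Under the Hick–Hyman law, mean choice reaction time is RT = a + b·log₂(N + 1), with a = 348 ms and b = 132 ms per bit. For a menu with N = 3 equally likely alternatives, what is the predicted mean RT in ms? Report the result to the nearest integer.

612

log₂(3 + 1) = log₂(4) = 2.0000.
RT = 348 + 132 × 2.0000 = 348 + 264.0000 = 612.0000 ms.
≈ 612 ms.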